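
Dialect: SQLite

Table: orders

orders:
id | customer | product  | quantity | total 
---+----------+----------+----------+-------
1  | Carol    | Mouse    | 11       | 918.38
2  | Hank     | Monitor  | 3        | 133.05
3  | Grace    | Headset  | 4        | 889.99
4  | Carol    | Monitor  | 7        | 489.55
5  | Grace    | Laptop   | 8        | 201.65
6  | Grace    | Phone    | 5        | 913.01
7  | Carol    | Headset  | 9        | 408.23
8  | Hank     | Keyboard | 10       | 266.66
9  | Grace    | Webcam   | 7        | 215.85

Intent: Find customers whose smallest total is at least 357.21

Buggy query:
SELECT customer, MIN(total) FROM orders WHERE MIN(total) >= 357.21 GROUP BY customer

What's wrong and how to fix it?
Bug: MIN() in WHERE is a misuse of aggregate

Fix: Replace WHERE with HAVING after the GROUP BY

Corrected query:
SELECT customer, MIN(total) FROM orders GROUP BY customer HAVING MIN(total) >= 357.21

Result:
customer | MIN(total)
---------+-----------
Carol    | 408.23    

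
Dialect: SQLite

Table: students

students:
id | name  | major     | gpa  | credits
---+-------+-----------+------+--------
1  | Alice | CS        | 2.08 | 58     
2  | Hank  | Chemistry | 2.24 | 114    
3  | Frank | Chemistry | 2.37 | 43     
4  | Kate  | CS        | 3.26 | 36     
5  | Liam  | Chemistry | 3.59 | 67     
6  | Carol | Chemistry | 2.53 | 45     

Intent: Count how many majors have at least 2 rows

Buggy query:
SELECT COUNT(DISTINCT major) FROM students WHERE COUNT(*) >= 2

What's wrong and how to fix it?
Bug: WHERE filters individual rows, not groups, so a group-level COUNT is invalid there

Fix: Group first with HAVING COUNT(*) >= 2, then COUNT the resulting groups

Corrected query:
SELECT COUNT(*) FROM (SELECT major FROM students GROUP BY major HAVING COUNT(*) >= 2)

Result:
COUNT(*)
--------
2       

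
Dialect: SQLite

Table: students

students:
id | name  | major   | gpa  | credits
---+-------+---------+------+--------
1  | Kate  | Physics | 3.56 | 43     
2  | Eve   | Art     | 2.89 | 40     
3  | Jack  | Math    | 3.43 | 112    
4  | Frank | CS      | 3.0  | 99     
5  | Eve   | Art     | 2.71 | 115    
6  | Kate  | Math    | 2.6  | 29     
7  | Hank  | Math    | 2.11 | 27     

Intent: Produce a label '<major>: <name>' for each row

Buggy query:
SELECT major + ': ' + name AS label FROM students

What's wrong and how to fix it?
Bug: SQLite uses || for string concatenation; + coerces text to numbers (yielding 0)

Fix: Use the || operator for string concatenation

Corrected query:
SELECT major || ': ' || name AS label FROM students

Result:
label        
-------------
Physics: Kate
Art: Eve     
Math: Jack   
CS: Frank    
Art: Eve     
Math: Kate   
Math: Hank   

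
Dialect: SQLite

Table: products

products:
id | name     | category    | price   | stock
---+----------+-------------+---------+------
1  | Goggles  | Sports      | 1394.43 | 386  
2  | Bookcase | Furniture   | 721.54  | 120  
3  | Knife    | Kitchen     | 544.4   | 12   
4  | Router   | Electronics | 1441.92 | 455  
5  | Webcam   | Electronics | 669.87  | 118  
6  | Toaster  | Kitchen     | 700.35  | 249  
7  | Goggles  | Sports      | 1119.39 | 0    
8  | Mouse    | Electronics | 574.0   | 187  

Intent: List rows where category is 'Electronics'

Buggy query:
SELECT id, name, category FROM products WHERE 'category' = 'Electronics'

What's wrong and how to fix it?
Bug: Single quotes denote string literals in SQL; the column name is being compared as a constant string

Fix: Reference the column as category without single quotes

Corrected query:
SELECT id, name, category FROM products WHERE category = 'Electronics'

Result:
id | name   | category   
---+--------+------------
4  | Router | Electronics
5  | Webcam | Electronics
8  | Mouse  | Electronics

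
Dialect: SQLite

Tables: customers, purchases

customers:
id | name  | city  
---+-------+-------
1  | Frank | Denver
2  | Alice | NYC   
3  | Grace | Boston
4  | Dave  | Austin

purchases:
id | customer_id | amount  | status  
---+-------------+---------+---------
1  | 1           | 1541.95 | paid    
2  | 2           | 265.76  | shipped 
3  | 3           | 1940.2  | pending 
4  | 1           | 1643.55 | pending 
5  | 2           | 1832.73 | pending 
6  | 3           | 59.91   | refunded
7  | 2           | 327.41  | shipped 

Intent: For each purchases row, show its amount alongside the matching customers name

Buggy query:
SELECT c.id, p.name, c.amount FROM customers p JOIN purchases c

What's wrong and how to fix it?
Bug: Missing join condition: each purchases row is matched to all customers rows instead of just its own

Fix: Specify the join condition linking the foreign key to the parent id

Corrected query:
SELECT c.id, p.name, c.amount FROM customers p JOIN purchases c ON c.customer_id = p.id

Result:
id | name  | amount 
---+-------+--------
1  | Frank | 1541.95
2  | Alice | 265.76 
3  | Grace | 1940.2 
4  | Frank | 1643.55
5  | Alice | 1832.73
6  | Grace | 59.91  
7  | Alice | 327.41 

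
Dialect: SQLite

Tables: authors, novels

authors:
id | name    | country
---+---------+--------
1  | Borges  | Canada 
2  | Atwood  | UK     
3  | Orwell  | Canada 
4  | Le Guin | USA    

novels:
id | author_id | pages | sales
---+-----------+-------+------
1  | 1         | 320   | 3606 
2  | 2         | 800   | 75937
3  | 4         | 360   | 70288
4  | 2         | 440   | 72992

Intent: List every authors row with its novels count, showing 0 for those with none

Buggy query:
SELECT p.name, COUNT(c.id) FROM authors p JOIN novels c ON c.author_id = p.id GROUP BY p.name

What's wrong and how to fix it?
Bug: INNER JOIN drops authors rows that have no matching novels rows

Fix: Use LEFT JOIN so parents without children still appear (COUNT(c.id) gives 0)

Corrected query:
SELECT p.name, COUNT(c.id) FROM authors p LEFT JOIN novels c ON c.author_id = p.id GROUP BY p.name

Result:
name    | COUNT(c.id)
--------+------------
Atwood  | 2          
Borges  | 1          
Le Guin | 1          
Orwell  | 0          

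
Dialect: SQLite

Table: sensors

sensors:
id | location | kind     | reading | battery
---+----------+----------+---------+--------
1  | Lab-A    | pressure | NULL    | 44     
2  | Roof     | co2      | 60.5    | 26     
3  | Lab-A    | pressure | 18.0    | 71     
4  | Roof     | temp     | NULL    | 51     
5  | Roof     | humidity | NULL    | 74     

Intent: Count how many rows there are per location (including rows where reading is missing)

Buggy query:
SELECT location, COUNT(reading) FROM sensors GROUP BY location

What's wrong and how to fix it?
Bug: COUNT(reading) skips NULLs, so groups with missing reading are undercounted

Fix: Use COUNT(*) to count all rows regardless of NULL

Corrected query:
SELECT location, COUNT(*) FROM sensors GROUP BY location

Result:
location | COUNT(*)
---------+---------
Lab-A    | 2       
Roof     | 3       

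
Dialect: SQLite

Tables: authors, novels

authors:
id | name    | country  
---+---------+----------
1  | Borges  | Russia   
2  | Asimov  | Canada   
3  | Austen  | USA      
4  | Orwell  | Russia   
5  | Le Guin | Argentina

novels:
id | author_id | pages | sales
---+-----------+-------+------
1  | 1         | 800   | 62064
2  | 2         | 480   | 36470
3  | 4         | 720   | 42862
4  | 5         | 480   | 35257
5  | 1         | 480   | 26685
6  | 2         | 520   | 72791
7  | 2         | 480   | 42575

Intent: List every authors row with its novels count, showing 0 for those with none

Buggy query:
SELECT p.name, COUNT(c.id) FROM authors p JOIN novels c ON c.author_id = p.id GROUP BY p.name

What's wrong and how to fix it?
Bug: An inner join excludes parents with zero children

Fix: Use LEFT JOIN so parents without children still appear (COUNT(c.id) gives 0)

Corrected query:
SELECT p.name, COUNT(c.id) FROM authors p LEFT JOIN novels c ON c.author_id = p.id GROUP BY p.name

Result:
name    | COUNT(c.id)
--------+------------
Asimov  | 3          
Austen  | 0          
Borges  | 2          
Le Guin | 1          
Orwell  | 1          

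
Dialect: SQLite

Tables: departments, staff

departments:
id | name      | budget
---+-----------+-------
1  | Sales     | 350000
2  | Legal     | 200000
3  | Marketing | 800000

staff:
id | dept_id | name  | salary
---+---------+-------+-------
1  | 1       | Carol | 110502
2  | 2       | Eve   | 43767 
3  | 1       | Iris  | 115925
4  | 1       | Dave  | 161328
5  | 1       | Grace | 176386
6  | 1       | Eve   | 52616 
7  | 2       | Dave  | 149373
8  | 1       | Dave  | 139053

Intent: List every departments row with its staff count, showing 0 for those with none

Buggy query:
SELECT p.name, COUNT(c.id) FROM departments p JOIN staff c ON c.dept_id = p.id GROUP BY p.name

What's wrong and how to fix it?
Bug: INNER JOIN drops departments rows that have no matching staff rows

Fix: Use LEFT JOIN so parents without children still appear (COUNT(c.id) gives 0)

Corrected query:
SELECT p.name, COUNT(c.id) FROM departments p LEFT JOIN staff c ON c.dept_id = p.id GROUP BY p.name

Result:
name      | COUNT(c.id)
----------+------------
Legal     | 2          
Marketing | 0          
Sales     | 6          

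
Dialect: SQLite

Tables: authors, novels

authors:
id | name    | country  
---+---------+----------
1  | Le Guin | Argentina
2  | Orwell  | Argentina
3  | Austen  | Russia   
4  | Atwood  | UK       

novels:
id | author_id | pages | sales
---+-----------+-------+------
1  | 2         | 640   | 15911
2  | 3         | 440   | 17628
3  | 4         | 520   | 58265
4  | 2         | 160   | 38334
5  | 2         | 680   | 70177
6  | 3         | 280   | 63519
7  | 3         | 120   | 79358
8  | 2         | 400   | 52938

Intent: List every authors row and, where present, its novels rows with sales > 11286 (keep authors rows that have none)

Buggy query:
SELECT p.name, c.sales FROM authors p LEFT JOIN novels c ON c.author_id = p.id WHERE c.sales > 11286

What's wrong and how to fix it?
Bug: Filtering c.sales in WHERE discards the NULL rows produced by LEFT JOIN, turning it into an inner join

Fix: Put 'c.sales > 11286' in the JOIN's ON clause instead of WHERE

Corrected query:
SELECT p.name, c.sales FROM authors p LEFT JOIN novels c ON c.author_id = p.id AND c.sales > 11286

Result:
name    | sales
--------+------
Le Guin | NULL 
Orwell  | 15911
Orwell  | 38334
Orwell  | 52938
Orwell  | 70177
Austen  | 17628
Austen  | 63519
Austen  | 79358
Atwood  | 58265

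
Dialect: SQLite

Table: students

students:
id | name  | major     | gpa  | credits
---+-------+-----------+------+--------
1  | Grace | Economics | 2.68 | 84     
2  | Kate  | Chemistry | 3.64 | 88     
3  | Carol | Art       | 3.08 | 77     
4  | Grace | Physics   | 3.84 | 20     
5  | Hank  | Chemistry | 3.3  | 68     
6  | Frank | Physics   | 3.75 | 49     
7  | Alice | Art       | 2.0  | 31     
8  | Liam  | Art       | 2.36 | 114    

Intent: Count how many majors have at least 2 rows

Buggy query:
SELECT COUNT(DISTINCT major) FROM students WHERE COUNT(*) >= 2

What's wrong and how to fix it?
Bug: WHERE filters individual rows, not groups, so a group-level COUNT is invalid there

Fix: Use a subquery that GROUPs and filters with HAVING, then count its rows

Corrected query:
SELECT COUNT(*) FROM (SELECT major FROM students GROUP BY major HAVING COUNT(*) >= 2)

Result:
COUNT(*)
--------
3       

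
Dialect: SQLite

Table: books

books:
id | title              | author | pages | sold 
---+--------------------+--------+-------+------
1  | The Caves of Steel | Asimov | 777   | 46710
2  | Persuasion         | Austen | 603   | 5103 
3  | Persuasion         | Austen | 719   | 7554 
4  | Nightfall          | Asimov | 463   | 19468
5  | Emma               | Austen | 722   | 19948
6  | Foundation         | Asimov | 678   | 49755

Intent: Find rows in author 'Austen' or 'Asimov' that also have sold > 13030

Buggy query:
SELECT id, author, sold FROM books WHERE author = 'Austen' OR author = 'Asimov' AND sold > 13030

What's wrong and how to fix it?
Bug: Without parentheses, AND is evaluated before OR, so the sold filter only applies to the 'Asimov' branch

Fix: Add parentheses around the OR so the AND applies to both alternatives

Corrected query:
SELECT id, author, sold FROM books WHERE (author = 'Austen' OR author = 'Asimov') AND sold > 13030

Result:
id | author | sold 
---+--------+------
1  | Asimov | 46710
4  | Asimov | 19468
5  | Austen | 19948
6  | Asimov | 49755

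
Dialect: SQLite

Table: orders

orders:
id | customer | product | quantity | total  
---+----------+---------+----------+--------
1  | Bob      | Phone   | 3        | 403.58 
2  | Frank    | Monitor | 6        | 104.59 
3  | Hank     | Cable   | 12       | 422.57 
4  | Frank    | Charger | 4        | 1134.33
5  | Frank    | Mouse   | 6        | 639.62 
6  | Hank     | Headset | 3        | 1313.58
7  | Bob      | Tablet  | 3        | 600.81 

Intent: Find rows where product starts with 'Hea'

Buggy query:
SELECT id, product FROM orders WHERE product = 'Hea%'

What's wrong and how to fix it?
Bug: '=' compares the literal string including the % character; pattern matching needs LIKE

Fix: Replace '=' with LIKE so 'Hea%' is treated as a pattern

Corrected query:
SELECT id, product FROM orders WHERE product LIKE 'Hea%'

Result:
id | product
---+--------
6  | Headset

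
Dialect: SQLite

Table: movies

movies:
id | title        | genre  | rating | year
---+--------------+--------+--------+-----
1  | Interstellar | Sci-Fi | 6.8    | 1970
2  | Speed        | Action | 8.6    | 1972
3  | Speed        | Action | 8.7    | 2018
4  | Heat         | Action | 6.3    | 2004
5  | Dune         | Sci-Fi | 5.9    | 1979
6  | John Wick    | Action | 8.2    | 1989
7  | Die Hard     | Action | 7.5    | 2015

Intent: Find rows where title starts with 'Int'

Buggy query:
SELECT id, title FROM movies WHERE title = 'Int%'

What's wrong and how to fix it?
Bug: '=' compares the literal string including the % character; pattern matching needs LIKE

Fix: Replace '=' with LIKE so 'Int%' is treated as a pattern

Corrected query:
SELECT id, title FROM movies WHERE title LIKE 'Int%'

Result:
id | title       
---+-------------
1  | Interstellar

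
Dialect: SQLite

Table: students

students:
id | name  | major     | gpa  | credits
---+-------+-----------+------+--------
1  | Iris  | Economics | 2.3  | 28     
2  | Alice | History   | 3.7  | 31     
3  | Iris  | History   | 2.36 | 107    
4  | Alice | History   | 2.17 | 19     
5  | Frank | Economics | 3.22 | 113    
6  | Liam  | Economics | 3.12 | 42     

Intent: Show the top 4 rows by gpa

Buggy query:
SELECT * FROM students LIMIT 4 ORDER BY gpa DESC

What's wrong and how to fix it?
Bug: ORDER BY cannot follow LIMIT; LIMIT is the final clause

Fix: Swap the clauses: ORDER BY first, then LIMIT

Corrected query:
SELECT * FROM students ORDER BY gpa DESC LIMIT 4

Result:
id | name  | major     | gpa  | credits
---+-------+-----------+------+--------
2  | Alice | History   | 3.7  | 31     
5  | Frank | Economics | 3.22 | 113    
6  | Liam  | Economics | 3.12 | 42     
3  | Iris  | History   | 2.36 | 107    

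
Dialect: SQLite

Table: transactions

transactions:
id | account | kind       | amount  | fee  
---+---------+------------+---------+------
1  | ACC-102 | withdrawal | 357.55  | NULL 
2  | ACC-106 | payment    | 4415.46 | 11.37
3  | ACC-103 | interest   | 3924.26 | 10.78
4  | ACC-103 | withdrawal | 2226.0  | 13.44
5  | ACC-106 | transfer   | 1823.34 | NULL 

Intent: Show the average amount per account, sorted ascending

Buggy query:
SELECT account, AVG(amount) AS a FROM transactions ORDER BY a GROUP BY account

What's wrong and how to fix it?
Bug: ORDER BY appears before GROUP BY; SQL clause order requires GROUP BY first

Fix: Move ORDER BY to the end, after GROUP BY

Corrected query:
SELECT account, AVG(amount) AS a FROM transactions GROUP BY account ORDER BY a

Result:
account | a      
--------+--------
ACC-102 | 357.55 
ACC-103 | 3075.13
ACC-106 | 3119.4 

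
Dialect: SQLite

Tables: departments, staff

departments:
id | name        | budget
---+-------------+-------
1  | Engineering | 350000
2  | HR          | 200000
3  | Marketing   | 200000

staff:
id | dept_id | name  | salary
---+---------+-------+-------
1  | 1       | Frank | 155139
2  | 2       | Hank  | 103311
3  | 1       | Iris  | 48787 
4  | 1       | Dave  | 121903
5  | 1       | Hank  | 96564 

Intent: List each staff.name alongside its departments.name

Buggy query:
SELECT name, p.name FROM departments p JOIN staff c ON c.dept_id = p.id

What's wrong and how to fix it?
Bug: 'name' exists in both joined tables, so the database can't tell which one is meant

Fix: Qualify the column with its table alias (c.name)

Corrected query:
SELECT c.name, p.name FROM departments p JOIN staff c ON c.dept_id = p.id

Result:
name  | name       
------+------------
Frank | Engineering
Hank  | HR         
Iris  | Engineering
Dave  | Engineering
Hank  | Engineering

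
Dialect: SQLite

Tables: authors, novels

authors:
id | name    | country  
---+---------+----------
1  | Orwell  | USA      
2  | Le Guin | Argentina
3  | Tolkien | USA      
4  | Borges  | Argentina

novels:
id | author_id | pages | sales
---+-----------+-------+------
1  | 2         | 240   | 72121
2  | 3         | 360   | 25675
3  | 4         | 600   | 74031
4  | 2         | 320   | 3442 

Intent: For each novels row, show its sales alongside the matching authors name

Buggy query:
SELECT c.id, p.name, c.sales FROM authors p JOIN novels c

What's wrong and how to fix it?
Bug: JOIN with no ON clause produces a cartesian product; every novels row pairs with every authors row

Fix: Add ON c.author_id = p.id to the JOIN

Corrected query:
SELECT c.id, p.name, c.sales FROM authors p JOIN novels c ON c.author_id = p.id

Result:
id | name    | sales
---+---------+------
1  | Le Guin | 72121
2  | Tolkien | 25675
3  | Borges  | 74031
4  | Le Guin | 3442 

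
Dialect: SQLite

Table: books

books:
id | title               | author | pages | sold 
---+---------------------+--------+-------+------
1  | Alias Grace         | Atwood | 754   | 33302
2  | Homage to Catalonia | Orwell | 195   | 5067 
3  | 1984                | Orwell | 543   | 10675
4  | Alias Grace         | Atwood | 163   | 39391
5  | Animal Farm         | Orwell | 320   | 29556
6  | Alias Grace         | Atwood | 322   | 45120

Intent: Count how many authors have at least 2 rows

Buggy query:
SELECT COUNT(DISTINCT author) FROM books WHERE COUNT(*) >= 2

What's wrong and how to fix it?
Bug: COUNT(*) cannot appear in WHERE; the per-group count doesn't exist yet

Fix: Group first with HAVING COUNT(*) >= 2, then COUNT the resulting groups

Corrected query:
SELECT COUNT(*) FROM (SELECT author FROM books GROUP BY author HAVING COUNT(*) >= 2)

Result:
COUNT(*)
--------
2       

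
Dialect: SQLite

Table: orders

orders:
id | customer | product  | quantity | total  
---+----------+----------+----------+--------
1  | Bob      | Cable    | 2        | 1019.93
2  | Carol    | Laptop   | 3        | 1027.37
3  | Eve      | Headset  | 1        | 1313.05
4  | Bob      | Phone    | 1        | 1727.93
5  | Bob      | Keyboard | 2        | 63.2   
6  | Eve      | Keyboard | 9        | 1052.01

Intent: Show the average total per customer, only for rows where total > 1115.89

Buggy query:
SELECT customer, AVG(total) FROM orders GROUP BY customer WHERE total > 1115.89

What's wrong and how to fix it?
Bug: WHERE cannot follow GROUP BY

Fix: Place WHERE between FROM and GROUP BY

Corrected query:
SELECT customer, AVG(total) FROM orders WHERE total > 1115.89 GROUP BY customer

Result:
customer | AVG(total)
---------+-----------
Bob      | 1727.93   
Eve      | 1313.05   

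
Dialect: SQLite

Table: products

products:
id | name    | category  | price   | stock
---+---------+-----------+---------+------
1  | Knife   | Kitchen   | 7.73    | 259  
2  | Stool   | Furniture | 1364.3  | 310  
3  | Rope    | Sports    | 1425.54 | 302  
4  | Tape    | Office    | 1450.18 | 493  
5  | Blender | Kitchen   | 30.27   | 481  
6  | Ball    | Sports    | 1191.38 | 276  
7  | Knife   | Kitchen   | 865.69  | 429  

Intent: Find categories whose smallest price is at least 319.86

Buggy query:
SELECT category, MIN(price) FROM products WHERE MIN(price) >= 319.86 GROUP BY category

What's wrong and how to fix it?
Bug: MIN() in WHERE is a misuse of aggregate

Fix: Replace WHERE with HAVING after the GROUP BY

Corrected query:
SELECT category, MIN(price) FROM products GROUP BY category HAVING MIN(price) >= 319.86

Result:
category  | MIN(price)
----------+-----------
Furniture | 1364.3    
Office    | 1450.18   
Sports    | 1191.38   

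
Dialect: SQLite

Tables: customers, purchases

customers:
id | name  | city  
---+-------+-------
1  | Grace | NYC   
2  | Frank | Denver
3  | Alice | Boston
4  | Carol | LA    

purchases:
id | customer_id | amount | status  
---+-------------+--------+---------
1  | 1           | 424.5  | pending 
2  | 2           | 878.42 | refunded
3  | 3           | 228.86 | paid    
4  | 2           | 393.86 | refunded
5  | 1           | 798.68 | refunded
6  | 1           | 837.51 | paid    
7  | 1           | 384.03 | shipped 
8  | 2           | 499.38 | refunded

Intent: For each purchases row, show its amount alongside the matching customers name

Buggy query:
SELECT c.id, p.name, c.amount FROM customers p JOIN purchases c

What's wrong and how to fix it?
Bug: JOIN with no ON clause produces a cartesian product; every purchases row pairs with every customers row

Fix: Add ON c.customer_id = p.id to the JOIN

Corrected query:
SELECT c.id, p.name, c.amount FROM customers p JOIN purchases c ON c.customer_id = p.id

Result:
id | name  | amount
---+-------+-------
1  | Grace | 424.5 
2  | Frank | 878.42
3  | Alice | 228.86
4  | Frank | 393.86
5  | Grace | 798.68
6  | Grace | 837.51
7  | Grace | 384.03
8  | Frank | 499.38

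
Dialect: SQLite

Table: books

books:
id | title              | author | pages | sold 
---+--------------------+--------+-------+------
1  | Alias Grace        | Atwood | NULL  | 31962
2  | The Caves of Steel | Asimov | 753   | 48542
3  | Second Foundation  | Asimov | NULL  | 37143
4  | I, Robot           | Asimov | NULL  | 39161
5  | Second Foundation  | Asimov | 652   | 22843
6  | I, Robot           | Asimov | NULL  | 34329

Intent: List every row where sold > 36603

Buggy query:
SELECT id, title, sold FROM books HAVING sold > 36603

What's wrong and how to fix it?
Bug: This is a non-aggregate query (no GROUP BY, no aggregates), so in SQLite the HAVING clause is invalid here; a row-level condition belongs in WHERE

Fix: Replace HAVING with WHERE since the condition applies to individual rows

Corrected query:
SELECT id, title, sold FROM books WHERE sold > 36603

Result:
id | title              | sold 
---+--------------------+------
2  | The Caves of Steel | 48542
3  | Second Foundation  | 37143
4  | I, Robot           | 39161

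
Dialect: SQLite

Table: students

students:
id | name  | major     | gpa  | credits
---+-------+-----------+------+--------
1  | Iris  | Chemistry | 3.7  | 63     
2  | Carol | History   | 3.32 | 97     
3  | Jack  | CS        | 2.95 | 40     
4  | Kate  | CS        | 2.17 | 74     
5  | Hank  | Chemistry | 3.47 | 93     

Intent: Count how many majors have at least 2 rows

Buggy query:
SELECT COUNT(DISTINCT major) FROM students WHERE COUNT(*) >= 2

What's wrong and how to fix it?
Bug: WHERE filters individual rows, not groups, so a group-level COUNT is invalid there

Fix: Use a subquery that GROUPs and filters with HAVING, then count its rows

Corrected query:
SELECT COUNT(*) FROM (SELECT major FROM students GROUP BY major HAVING COUNT(*) >= 2)

Result:
COUNT(*)
--------
2       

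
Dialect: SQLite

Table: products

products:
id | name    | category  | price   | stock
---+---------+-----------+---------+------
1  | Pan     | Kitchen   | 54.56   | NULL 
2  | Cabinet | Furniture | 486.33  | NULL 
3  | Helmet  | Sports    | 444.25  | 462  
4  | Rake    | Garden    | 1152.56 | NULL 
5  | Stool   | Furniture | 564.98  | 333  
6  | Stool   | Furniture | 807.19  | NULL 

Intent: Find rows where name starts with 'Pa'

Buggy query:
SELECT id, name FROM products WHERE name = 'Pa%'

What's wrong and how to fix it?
Bug: '=' compares the literal string including the % character; pattern matching needs LIKE

Fix: Replace '=' with LIKE so 'Pa%' is treated as a pattern

Corrected query:
SELECT id, name FROM products WHERE name LIKE 'Pa%'

Result:
id | name
---+-----
1  | Pan 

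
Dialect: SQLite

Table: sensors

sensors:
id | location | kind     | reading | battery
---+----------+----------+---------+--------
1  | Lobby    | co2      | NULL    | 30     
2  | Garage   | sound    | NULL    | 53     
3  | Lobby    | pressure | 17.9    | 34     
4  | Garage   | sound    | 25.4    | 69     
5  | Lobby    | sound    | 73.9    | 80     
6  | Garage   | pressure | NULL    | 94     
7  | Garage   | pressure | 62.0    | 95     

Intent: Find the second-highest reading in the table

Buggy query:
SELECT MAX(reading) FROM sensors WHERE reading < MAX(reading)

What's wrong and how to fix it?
Bug: The inner MAX is an aggregate inside WHERE, which is not allowed

Fix: Compute the overall MAX in a subquery, then take MAX of rows below it

Corrected query:
SELECT MAX(reading) FROM sensors WHERE reading < (SELECT MAX(reading) FROM sensors)

Result:
MAX(reading)
------------
62          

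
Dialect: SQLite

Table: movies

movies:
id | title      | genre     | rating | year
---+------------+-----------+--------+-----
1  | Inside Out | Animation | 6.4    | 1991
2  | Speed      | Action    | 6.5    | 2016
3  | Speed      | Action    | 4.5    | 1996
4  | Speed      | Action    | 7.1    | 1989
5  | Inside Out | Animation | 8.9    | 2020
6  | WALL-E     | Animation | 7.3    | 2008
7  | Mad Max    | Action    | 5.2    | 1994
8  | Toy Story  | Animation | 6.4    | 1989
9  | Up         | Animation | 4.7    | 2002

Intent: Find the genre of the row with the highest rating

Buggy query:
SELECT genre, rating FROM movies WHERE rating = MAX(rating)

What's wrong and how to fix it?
Bug: MAX(rating) is an aggregate and cannot be used directly in WHERE

Fix: Wrap MAX in a scalar subquery so WHERE compares against a single value

Corrected query:
SELECT genre, rating FROM movies WHERE rating = (SELECT MAX(rating) FROM movies)

Result:
genre     | rating
----------+-------
Animation | 8.9   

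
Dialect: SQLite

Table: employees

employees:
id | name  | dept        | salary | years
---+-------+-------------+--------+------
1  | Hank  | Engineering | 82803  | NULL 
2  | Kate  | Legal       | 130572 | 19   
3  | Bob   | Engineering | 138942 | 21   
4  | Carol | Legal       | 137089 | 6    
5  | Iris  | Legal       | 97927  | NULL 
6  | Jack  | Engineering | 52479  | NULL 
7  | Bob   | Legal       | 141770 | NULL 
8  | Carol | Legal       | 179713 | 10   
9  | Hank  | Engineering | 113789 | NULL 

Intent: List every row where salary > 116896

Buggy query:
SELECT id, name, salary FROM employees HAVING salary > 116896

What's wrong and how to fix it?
Bug: HAVING filters the output of aggregation, but this query has no GROUP BY and no aggregate functions, so SQLite rejects it (HAVING clause on a non-aggregate query); the condition here is per row

Fix: Replace HAVING with WHERE since the condition applies to individual rows

Corrected query:
SELECT id, name, salary FROM employees WHERE salary > 116896

Result:
id | name  | salary
---+-------+-------
2  | Kate  | 130572
3  | Bob   | 138942
4  | Carol | 137089
7  | Bob   | 141770
8  | Carol | 179713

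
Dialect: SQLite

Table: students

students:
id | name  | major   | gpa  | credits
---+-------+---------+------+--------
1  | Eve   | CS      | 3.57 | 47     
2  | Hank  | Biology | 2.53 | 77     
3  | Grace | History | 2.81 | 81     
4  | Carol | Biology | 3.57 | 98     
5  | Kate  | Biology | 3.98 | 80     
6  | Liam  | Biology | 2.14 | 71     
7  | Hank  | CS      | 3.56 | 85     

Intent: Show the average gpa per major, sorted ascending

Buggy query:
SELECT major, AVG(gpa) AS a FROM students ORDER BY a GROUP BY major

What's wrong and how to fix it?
Bug: GROUP BY must precede ORDER BY

Fix: Reorder: SELECT … FROM … GROUP BY … ORDER BY …

Corrected query:
SELECT major, AVG(gpa) AS a FROM students GROUP BY major ORDER BY a

Result:
major   | a    
--------+------
History | 2.81 
Biology | 3.055
CS      | 3.565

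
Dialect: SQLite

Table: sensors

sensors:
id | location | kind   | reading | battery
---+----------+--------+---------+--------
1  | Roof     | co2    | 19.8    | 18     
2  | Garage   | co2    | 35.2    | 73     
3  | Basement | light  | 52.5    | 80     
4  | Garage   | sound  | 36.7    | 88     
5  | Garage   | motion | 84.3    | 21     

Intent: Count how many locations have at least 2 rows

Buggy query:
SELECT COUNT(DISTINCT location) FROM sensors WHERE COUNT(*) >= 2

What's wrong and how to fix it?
Bug: WHERE filters individual rows, not groups, so a group-level COUNT is invalid there

Fix: Group first with HAVING COUNT(*) >= 2, then COUNT the resulting groups

Corrected query:
SELECT COUNT(*) FROM (SELECT location FROM sensors GROUP BY location HAVING COUNT(*) >= 2)

Result:
COUNT(*)
--------
1       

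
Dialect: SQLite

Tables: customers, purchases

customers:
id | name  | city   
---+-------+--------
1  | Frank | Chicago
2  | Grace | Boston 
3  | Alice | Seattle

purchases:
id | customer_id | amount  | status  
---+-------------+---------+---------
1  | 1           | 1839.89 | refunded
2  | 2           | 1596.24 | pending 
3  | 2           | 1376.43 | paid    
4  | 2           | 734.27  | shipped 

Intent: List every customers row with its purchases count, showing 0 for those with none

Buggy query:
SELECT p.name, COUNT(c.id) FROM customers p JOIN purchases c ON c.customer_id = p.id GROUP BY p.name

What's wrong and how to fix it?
Bug: An inner join excludes parents with zero children

Fix: Use LEFT JOIN so parents without children still appear (COUNT(c.id) gives 0)

Corrected query:
SELECT p.name, COUNT(c.id) FROM customers p LEFT JOIN purchases c ON c.customer_id = p.id GROUP BY p.name

Result:
name  | COUNT(c.id)
------+------------
Alice | 0          
Frank | 1          
Grace | 3          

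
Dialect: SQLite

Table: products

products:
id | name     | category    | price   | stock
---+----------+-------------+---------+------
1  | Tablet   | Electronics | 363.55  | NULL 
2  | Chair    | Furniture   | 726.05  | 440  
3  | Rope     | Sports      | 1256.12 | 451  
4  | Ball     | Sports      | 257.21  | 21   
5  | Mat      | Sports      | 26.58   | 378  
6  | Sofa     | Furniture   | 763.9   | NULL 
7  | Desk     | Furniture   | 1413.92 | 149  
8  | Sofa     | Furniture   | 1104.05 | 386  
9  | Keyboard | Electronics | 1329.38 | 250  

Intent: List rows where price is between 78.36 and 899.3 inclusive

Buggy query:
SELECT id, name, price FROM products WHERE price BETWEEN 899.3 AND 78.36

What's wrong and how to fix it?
Bug: BETWEEN expects the lower bound first; with 899.3 AND 78.36 the range is empty

Fix: Write BETWEEN 78.36 AND 899.3

Corrected query:
SELECT id, name, price FROM products WHERE price BETWEEN 78.36 AND 899.3

Result:
id | name   | price 
---+--------+-------
1  | Tablet | 363.55
2  | Chair  | 726.05
4  | Ball   | 257.21
6  | Sofa   | 763.9 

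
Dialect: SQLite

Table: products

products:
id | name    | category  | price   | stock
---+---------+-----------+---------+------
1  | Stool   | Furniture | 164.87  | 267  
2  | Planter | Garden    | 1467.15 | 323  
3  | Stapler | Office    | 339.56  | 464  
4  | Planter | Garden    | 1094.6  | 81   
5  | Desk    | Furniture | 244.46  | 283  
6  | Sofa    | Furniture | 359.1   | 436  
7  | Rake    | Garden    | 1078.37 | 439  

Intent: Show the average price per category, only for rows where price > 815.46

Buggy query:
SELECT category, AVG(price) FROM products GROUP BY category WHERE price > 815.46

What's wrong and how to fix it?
Bug: WHERE cannot follow GROUP BY

Fix: Place WHERE between FROM and GROUP BY

Corrected query:
SELECT category, AVG(price) FROM products WHERE price > 815.46 GROUP BY category

Result:
category | AVG(price) 
---------+------------
Garden   | 1213.373333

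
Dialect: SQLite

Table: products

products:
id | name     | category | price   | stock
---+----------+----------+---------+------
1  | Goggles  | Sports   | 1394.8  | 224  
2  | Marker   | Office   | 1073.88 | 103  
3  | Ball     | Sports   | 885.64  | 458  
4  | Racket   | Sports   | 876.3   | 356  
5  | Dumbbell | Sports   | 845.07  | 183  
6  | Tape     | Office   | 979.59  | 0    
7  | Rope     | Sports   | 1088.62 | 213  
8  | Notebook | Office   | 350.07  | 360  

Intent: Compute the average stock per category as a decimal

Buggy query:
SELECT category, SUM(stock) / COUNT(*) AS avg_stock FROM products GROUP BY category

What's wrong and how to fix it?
Bug: Both operands are integers, so '/' performs integer division and truncates

Fix: Cast one side to REAL so the division keeps the fractional part

Corrected query:
SELECT category, SUM(stock) * 1.0 / COUNT(*) AS avg_stock FROM products GROUP BY category

Result:
category | avg_stock 
---------+-----------
Office   | 154.333333
Sports   | 286.8     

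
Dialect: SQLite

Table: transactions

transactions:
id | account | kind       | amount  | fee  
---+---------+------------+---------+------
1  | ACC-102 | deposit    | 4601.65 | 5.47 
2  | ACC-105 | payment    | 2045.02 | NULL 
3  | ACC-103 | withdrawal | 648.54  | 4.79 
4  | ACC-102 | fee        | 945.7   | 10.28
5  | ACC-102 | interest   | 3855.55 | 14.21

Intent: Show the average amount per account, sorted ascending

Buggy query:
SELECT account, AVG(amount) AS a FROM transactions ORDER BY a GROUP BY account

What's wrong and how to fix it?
Bug: GROUP BY must precede ORDER BY

Fix: Reorder: SELECT … FROM … GROUP BY … ORDER BY …

Corrected query:
SELECT account, AVG(amount) AS a FROM transactions GROUP BY account ORDER BY a

Result:
account | a      
--------+--------
ACC-103 | 648.54 
ACC-105 | 2045.02
ACC-102 | 3134.3 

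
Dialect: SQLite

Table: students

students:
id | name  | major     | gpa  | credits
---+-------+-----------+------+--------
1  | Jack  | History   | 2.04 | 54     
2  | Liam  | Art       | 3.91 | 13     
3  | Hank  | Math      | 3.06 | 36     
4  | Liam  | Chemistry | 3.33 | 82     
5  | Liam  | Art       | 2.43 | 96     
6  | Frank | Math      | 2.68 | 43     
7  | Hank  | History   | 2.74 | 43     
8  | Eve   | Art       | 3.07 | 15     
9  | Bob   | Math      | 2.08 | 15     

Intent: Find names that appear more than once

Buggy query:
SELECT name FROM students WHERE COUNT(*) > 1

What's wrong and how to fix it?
Bug: COUNT(*) is an aggregate and cannot be used in WHERE

Fix: GROUP BY name, then filter groups with HAVING COUNT(*) > 1

Corrected query:
SELECT name FROM students GROUP BY name HAVING COUNT(*) > 1

Result:
name
----
Hank
Liam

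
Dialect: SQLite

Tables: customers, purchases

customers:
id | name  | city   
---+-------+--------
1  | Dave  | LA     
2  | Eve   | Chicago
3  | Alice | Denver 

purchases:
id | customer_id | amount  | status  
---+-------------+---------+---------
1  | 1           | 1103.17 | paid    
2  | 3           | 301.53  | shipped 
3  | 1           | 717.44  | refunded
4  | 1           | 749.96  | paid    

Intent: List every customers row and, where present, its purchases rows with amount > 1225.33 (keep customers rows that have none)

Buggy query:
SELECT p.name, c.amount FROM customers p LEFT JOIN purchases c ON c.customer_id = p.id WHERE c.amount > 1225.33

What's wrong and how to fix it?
Bug: Filtering c.amount in WHERE discards the NULL rows produced by LEFT JOIN, turning it into an inner join

Fix: Move the right-table condition into the ON clause so unmatched parents are kept

Corrected query:
SELECT p.name, c.amount FROM customers p LEFT JOIN purchases c ON c.customer_id = p.id AND c.amount > 1225.33

Result:
name  | amount
------+-------
Dave  | NULL  
Eve   | NULL  
Alice | NULL  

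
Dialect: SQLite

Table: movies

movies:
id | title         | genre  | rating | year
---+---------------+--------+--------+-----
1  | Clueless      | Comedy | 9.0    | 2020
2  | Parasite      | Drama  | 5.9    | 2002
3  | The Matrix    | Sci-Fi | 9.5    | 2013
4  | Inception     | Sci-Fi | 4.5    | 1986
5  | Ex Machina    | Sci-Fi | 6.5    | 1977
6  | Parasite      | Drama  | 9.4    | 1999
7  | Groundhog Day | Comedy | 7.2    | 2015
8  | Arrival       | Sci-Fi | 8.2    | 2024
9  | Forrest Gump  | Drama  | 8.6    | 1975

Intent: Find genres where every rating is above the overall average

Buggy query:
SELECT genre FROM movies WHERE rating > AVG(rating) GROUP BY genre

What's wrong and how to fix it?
Bug: AVG() is an aggregate; it can't sit directly in WHERE

Fix: Use a subquery for AVG and a HAVING MIN(...) filter so the condition holds for every row in the group

Corrected query:
SELECT genre FROM movies GROUP BY genre HAVING MIN(rating) > (SELECT AVG(rating) FROM movies)

Result:
(no rows)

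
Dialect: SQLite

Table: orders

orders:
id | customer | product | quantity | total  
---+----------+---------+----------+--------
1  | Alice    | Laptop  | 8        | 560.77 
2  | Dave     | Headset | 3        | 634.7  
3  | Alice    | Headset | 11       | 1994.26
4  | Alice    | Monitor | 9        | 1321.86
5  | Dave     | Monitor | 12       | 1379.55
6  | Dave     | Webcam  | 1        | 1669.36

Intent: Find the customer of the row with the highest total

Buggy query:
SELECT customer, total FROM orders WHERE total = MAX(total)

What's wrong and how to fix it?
Bug: WHERE is evaluated per row; an aggregate over the whole table isn't defined there

Fix: Wrap MAX in a scalar subquery so WHERE compares against a single value

Corrected query:
SELECT customer, total FROM orders WHERE total = (SELECT MAX(total) FROM orders)

Result:
customer | total  
---------+--------
Alice    | 1994.26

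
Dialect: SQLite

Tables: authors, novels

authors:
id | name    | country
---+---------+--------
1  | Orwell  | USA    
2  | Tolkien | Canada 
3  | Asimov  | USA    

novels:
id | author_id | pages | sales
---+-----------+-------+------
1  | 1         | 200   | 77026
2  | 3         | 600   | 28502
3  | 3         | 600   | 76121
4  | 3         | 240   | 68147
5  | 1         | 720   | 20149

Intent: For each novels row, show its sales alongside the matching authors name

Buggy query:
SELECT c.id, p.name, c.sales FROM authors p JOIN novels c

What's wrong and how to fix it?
Bug: JOIN with no ON clause produces a cartesian product; every novels row pairs with every authors row

Fix: Specify the join condition linking the foreign key to the parent id

Corrected query:
SELECT c.id, p.name, c.sales FROM authors p JOIN novels c ON c.author_id = p.id

Result:
id | name   | sales
---+--------+------
1  | Orwell | 77026
2  | Asimov | 28502
3  | Asimov | 76121
4  | Asimov | 68147
5  | Orwell | 20149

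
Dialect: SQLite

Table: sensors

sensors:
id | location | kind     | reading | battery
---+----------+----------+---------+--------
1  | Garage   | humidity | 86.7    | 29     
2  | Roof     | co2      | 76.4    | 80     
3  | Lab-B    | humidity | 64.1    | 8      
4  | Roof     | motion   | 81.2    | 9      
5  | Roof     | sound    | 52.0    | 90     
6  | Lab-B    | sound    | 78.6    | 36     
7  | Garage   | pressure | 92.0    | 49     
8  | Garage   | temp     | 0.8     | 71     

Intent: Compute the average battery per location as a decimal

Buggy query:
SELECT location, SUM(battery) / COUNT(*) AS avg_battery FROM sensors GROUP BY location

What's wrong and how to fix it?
Bug: Both operands are integers, so '/' performs integer division and truncates

Fix: Multiply by 1.0 (or CAST to REAL) to force floating-point division

Corrected query:
SELECT location, SUM(battery) * 1.0 / COUNT(*) AS avg_battery FROM sensors GROUP BY location

Result:
location | avg_battery
---------+------------
Garage   | 49.666667  
Lab-B    | 22         
Roof     | 59.666667  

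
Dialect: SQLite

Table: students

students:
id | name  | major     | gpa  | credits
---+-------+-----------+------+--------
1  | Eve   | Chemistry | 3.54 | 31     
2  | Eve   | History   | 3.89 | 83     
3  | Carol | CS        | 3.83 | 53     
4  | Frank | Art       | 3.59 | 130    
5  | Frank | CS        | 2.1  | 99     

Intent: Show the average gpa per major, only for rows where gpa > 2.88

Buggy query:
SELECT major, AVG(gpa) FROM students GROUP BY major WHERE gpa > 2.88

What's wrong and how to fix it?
Bug: WHERE cannot follow GROUP BY

Fix: Place WHERE between FROM and GROUP BY

Corrected query:
SELECT major, AVG(gpa) FROM students WHERE gpa > 2.88 GROUP BY major

Result:
major     | AVG(gpa)
----------+---------
Art       | 3.59    
CS        | 3.83    
Chemistry | 3.54    
History   | 3.89    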